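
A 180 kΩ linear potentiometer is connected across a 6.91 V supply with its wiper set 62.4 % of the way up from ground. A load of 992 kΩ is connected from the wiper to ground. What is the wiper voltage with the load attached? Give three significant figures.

The wiper splits the pot into (1−α)R = 67.68 kΩ above and αR = 112.3 kΩ below.
Lower section ‖ load = 100.9 kΩ.
V_wiper = 6.91 × 100.9/(67.68 + 100.9) = 4.14 V.

V ≈ 4.14 V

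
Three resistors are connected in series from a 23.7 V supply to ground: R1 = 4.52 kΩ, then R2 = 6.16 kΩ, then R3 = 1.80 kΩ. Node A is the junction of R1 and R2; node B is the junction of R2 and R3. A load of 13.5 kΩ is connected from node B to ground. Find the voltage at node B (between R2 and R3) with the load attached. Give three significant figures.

At node B, R3 is in parallel with the load: R3‖R_L = 1.588 kΩ.
Below node A the resistance is R2 + (R3‖R_L) = 7.748 kΩ, so V_A = 23.7 × 7.748/12.27 = 14.97 V.
Then V_B = V_A × (R3‖R_L)/(R2 + R3‖R_L) = 14.97 × 1.588/7.748 = 3.07 V.

V ≈ 3.07 V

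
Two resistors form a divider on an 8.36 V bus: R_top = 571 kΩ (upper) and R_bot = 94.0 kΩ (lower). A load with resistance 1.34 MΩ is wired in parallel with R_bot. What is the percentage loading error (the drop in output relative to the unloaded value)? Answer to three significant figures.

The divider's output (Thévenin) resistance is R_top‖R_bot = 80.71 kΩ.
Fractional drop under load = R_th/(R_th + R_L) = 80.71 / (80.71 + 1340) = 0.05681.
So the output falls by 5.68 %.

5.68 %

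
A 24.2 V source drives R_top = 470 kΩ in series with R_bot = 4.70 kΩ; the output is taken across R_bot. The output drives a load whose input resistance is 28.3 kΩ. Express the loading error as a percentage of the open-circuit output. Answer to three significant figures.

The divider's output (Thévenin) resistance is R_top‖R_bot = 4.653 kΩ.
Fractional drop under load = R_th/(R_th + R_L) = 4.653 / (4.653 + 28.3) = 0.1412.
So the output falls by 14.1 %.

14.1 %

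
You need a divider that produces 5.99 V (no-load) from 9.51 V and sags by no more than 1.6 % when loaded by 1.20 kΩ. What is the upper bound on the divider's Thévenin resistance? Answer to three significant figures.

R_th ≤ 19.5 Ω

Loading drop = R_th/(R_th + R_L) ≤ 0.0160, so R_th ≤ R_L · ε/(1−ε) = 1.20 kΩ × 0.0160/0.9840 = 19.5 Ω.
(Any R1, R2 with R2/(R1+R2) = 0.630 and R1‖R2 ≤ 19.5 Ω will meet the spec.)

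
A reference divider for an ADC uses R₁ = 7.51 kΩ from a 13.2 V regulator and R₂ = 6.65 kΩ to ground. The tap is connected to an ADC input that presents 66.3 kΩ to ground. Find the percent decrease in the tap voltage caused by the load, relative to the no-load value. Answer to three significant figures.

5.05 %

The divider's output (Thévenin) resistance is R₁‖R₂ = 3.527 kΩ.
Fractional drop under load = R_th/(R_th + R_L) = 3.527 / (3.527 + 66.3) = 0.05051.
So the output falls by 5.05 %.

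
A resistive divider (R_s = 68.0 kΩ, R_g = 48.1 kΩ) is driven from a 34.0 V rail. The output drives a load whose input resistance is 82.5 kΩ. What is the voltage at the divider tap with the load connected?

V_out ≈ 10.5 V

The load sits in parallel with R_g: R_g‖R_L = (48.1 × 82.5) / (48.1 + 82.5) = 30.38 kΩ.
V_out = 34.0 × 30.38 / (68.0 + 30.38) = 34.0 × 30.38/98.38 = 10.5 V.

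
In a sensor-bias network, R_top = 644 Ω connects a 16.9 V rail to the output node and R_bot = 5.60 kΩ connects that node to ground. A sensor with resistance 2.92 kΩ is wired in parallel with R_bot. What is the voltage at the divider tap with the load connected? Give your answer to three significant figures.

V_out ≈ 12.7 V

The load sits in parallel with R_bot: R_bot‖R_L = (5600 × 2920) / (5600 + 2920) = 1919 Ω.
V_out = 16.9 × 1919 / (644 + 1919) = 16.9 × 1919/2563 = 12.7 V.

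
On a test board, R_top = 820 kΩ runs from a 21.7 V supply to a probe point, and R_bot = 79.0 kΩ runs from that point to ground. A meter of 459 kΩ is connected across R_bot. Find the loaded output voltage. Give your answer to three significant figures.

The load sits in parallel with R_bot: R_bot‖R_L = (79.0 × 459) / (79.0 + 459) = 67.40 kΩ.
V_out = 21.7 × 67.40 / (820 + 67.40) = 21.7 × 67.40/887.4 = 1.65 V.

V_out ≈ 1.65 V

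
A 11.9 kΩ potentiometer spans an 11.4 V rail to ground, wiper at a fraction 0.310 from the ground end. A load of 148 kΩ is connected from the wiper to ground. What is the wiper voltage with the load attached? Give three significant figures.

The wiper splits the pot into (1−α)R = 8.211 kΩ above and αR = 3.689 kΩ below.
Lower section ‖ load = 3.599 kΩ.
V_wiper = 11.4 × 3.599/(8.211 + 3.599) = 3.47 V.

V ≈ 3.47 V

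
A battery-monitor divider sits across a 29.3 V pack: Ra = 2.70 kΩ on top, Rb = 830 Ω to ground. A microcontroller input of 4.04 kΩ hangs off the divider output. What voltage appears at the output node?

The load sits in parallel with Rb: Rb‖R_L = (830 × 4040) / (830 + 4040) = 688.5 Ω.
V_out = 29.3 × 688.5 / (2700 + 688.5) = 29.3 × 688.5/3389 = 5.95 V.
(Unloaded it would have been 6.89 V.)

V_out ≈ 5.95 V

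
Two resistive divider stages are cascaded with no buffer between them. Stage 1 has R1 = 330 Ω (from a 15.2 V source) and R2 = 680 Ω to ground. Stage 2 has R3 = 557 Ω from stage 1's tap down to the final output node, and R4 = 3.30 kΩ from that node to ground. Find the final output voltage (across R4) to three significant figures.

Stage 2 presents R3+R4 = 3857 Ω as a load on stage 1's tap.
Stage 1's lower leg becomes R2‖(R3+R4) = 578.1 Ω, so V_mid = 15.2 × 578.1/908.1 = 9.676 V.
Stage 2 is itself unloaded: V_out = V_mid × R4/(R3+R4) = 9.676 × 3300/3857 = 8.28 V.

V_out ≈ 8.28 V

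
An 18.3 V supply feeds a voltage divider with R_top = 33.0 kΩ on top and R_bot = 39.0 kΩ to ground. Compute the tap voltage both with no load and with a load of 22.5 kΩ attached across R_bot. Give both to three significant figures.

Open-circuit: V = 18.3 × 39.0/(33.0 + 39.0) = 9.91 V.
With the load, R_bot becomes R_bot‖R_L = 14.27 kΩ, so V = 18.3 × 14.27/47.27 = 5.52 V.

Unloaded: 9.91 V; loaded: 5.52 V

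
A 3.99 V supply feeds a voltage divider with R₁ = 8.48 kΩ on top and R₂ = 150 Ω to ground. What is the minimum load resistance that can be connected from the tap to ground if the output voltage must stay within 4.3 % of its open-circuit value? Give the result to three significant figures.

R_L(min) ≈ 3.28 kΩ

Output resistance R_th = R₁‖R₂ = (8480 × 150)/8630 = 147.4 Ω.
The fractional drop is R_th/(R_th + R_L); requiring this ≤ 0.0430 gives R_L ≥ R_th(1/0.0430 − 1) = 147.4 × 22.26 = 3.28 kΩ.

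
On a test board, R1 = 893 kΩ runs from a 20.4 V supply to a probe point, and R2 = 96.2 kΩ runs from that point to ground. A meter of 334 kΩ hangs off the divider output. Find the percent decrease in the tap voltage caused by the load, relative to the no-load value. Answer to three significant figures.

The divider's output (Thévenin) resistance is R1‖R2 = 86.84 kΩ.
Fractional drop under load = R_th/(R_th + R_L) = 86.84 / (86.84 + 334) = 0.2064.
So the output falls by 20.6 %.

20.6 %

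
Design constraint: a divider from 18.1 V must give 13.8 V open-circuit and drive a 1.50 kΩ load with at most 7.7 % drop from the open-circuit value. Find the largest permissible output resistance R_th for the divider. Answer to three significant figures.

R_th ≤ 125 Ω

Loading drop = R_th/(R_th + R_L) ≤ 0.0770, so R_th ≤ R_L · ε/(1−ε) = 1.50 kΩ × 0.0770/0.9230 = 125 Ω.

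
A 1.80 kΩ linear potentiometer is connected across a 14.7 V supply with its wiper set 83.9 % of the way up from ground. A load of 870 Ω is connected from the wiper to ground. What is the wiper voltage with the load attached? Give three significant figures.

The wiper splits the pot into (1−α)R = 289.8 Ω above and αR = 1510 Ω below.
Lower section ‖ load = 552.0 Ω.
V_wiper = 14.7 × 552.0/(289.8 + 552.0) = 9.64 V.

V ≈ 9.64 V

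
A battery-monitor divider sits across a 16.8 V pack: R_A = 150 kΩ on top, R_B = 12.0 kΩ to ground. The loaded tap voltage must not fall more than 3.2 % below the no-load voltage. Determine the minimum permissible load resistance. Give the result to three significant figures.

Output resistance R_th = R_A‖R_B = (150 × 12.0)/162.0 = 11.11 kΩ.
The fractional drop is R_th/(R_th + R_L); requiring this ≤ 0.0320 gives R_L ≥ R_th(1/0.0320 − 1) = 11.11 × 30.25 = 336 kΩ.

R_L(min) ≈ 336 kΩ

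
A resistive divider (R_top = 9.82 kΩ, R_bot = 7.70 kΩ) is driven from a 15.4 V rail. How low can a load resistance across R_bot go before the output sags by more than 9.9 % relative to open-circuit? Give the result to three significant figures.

Output resistance R_th = R_top‖R_bot = (9.82 × 7.70)/17.52 = 4.316 kΩ.
The fractional drop is R_th/(R_th + R_L); requiring this ≤ 0.0990 gives R_L ≥ R_th(1/0.0990 − 1) = 4.316 × 9.101 = 39.3 kΩ.

R_L(min) ≈ 39.3 kΩ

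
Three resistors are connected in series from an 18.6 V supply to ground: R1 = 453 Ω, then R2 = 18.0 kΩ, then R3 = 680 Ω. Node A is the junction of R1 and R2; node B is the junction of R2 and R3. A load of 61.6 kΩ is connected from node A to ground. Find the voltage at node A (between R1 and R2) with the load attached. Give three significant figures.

Below node A the series string R2+R3 = 18680 Ω sits in parallel with the 61600 Ω load: 14330 Ω.
V_A = 18.6 × 14330/(453 + 14330) = 18.0 V.

V ≈ 18.0 V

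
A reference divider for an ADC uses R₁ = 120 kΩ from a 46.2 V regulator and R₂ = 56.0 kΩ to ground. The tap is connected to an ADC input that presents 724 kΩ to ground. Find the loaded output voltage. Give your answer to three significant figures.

The load sits in parallel with R₂: R₂‖R_L = (56.0 × 724) / (56.0 + 724) = 51.98 kΩ.
V_out = 46.2 × 51.98 / (120 + 51.98) = 46.2 × 51.98/172.0 = 14.0 V.
(Unloaded it would have been 14.7 V.)

V_out ≈ 14.0 V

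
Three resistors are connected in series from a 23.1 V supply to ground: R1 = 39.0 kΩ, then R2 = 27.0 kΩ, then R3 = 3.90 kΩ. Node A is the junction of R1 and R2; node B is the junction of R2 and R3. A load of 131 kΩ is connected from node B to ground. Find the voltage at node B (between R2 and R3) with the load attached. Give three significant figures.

At node B, R3 is in parallel with the load: R3‖R_L = 3.787 kΩ.
Below node A the resistance is R2 + (R3‖R_L) = 30.79 kΩ, so V_A = 23.1 × 30.79/69.79 = 10.19 V.
Then V_B = V_A × (R3‖R_L)/(R2 + R3‖R_L) = 10.19 × 3.787/30.79 = 1.25 V.

V ≈ 1.25 V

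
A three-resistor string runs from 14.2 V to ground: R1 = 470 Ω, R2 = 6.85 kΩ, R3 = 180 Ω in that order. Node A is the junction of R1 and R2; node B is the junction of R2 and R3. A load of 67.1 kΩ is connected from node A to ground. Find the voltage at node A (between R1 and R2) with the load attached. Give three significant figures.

V ≈ 13.2 V

Below node A the series string R2+R3 = 7030 Ω sits in parallel with the 67100 Ω load: 6363 Ω.
V_A = 14.2 × 6363/(470 + 6363) = 13.2 V.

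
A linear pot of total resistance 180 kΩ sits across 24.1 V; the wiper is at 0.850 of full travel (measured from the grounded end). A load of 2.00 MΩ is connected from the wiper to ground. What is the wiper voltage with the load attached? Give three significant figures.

V ≈ 20.3 V

The wiper splits the pot into (1−α)R = 27.00 kΩ above and αR = 153.0 kΩ below.
Lower section ‖ load = 142.1 kΩ.
V_wiper = 24.1 × 142.1/(27.00 + 142.1) = 20.3 V.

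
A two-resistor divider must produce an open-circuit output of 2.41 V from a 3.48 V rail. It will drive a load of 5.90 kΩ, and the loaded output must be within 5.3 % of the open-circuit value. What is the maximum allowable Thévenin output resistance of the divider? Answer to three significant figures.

Loading drop = R_th/(R_th + R_L) ≤ 0.0530, so R_th ≤ R_L · ε/(1−ε) = 5.90 kΩ × 0.0530/0.9470 = 330 Ω.

R_th ≤ 330 Ω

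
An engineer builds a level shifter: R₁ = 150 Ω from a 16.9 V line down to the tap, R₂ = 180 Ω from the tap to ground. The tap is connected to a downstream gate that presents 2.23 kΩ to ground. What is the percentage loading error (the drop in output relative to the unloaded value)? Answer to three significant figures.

3.54 %

The divider's output (Thévenin) resistance is R₁‖R₂ = 81.82 Ω.
Fractional drop under load = R_th/(R_th + R_L) = 81.82 / (81.82 + 2230) = 0.03539.
So the output falls by 3.54 %.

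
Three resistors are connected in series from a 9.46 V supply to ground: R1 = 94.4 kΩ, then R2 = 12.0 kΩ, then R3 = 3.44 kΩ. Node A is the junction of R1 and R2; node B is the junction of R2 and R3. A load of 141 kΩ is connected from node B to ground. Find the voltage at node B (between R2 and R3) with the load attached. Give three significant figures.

At node B, R3 is in parallel with the load: R3‖R_L = 3.358 kΩ.
Below node A the resistance is R2 + (R3‖R_L) = 15.36 kΩ, so V_A = 9.46 × 15.36/109.8 = 1.324 V.
Then V_B = V_A × (R3‖R_L)/(R2 + R3‖R_L) = 1.324 × 3.358/15.36 = 0.289 V.

V ≈ 0.289 V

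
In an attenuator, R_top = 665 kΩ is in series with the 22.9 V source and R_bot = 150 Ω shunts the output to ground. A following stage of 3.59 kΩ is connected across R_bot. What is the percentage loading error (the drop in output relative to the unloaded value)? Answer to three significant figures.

4.01 %

The divider's output (Thévenin) resistance is R_top‖R_bot = 150.0 Ω.
Fractional drop under load = R_th/(R_th + R_L) = 150.0 / (150.0 + 3590) = 0.04010.
So the output falls by 4.01 %.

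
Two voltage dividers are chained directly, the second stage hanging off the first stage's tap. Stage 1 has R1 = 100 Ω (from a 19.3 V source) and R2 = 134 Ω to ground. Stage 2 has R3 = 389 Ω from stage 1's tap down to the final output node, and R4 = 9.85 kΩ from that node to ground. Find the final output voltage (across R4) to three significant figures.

Stage 2 presents R3+R4 = 10240 Ω as a load on stage 1's tap.
Stage 1's lower leg becomes R2‖(R3+R4) = 132.3 Ω, so V_mid = 19.3 × 132.3/232.3 = 10.99 V.
Stage 2 is itself unloaded: V_out = V_mid × R4/(R3+R4) = 10.99 × 9850/10240 = 10.6 V.

V_out ≈ 10.6 V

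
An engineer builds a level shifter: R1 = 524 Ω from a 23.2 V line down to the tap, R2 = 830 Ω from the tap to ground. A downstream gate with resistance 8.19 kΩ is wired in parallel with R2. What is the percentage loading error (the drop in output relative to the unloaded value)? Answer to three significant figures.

The divider's output (Thévenin) resistance is R1‖R2 = 321.2 Ω.
Fractional drop under load = R_th/(R_th + R_L) = 321.2 / (321.2 + 8190) = 0.03774.
So the output falls by 3.77 %.

3.77 %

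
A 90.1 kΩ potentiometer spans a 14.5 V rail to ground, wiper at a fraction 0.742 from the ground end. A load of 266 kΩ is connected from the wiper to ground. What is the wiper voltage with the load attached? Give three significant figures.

The wiper splits the pot into (1−α)R = 23.25 kΩ above and αR = 66.85 kΩ below.
Lower section ‖ load = 53.43 kΩ.
V_wiper = 14.5 × 53.43/(23.25 + 53.43) = 10.1 V.

V ≈ 10.1 V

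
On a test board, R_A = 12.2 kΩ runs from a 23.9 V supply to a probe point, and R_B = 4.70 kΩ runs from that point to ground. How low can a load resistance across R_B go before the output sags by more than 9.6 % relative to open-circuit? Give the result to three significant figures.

R_L(min) ≈ 31.9 kΩ

Output resistance R_th = R_A‖R_B = (12.2 × 4.70)/16.90 = 3.393 kΩ.
The fractional drop is R_th/(R_th + R_L); requiring this ≤ 0.0960 gives R_L ≥ R_th(1/0.0960 − 1) = 3.393 × 9.417 = 31.9 kΩ.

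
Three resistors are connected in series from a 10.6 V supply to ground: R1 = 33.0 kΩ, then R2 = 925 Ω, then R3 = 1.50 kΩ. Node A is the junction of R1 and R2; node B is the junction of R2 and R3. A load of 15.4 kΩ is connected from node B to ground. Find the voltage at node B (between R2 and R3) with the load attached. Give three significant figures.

V ≈ 0.411 V

At node B, R3 is in parallel with the load: R3‖R_L = 1367 Ω.
Below node A the resistance is R2 + (R3‖R_L) = 2292 Ω, so V_A = 10.6 × 2292/35290 = 0.6884 V.
Then V_B = V_A × (R3‖R_L)/(R2 + R3‖R_L) = 0.6884 × 1367/2292 = 0.411 V.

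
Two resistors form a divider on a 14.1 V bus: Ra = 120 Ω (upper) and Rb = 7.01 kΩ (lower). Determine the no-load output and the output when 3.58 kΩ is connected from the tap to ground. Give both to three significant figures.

Unloaded: 13.9 V; loaded: 13.4 V

Open-circuit: V = 14.1 × 7010/(120 + 7010) = 13.9 V.
With the load, Rb becomes Rb‖R_L = 2370 Ω, so V = 14.1 × 2370/2490 = 13.4 V.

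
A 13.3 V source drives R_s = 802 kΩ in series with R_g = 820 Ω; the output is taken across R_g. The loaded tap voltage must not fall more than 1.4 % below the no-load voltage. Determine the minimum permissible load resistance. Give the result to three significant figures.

Output resistance R_th = R_s‖R_g = (802000 × 820)/802800 = 819.2 Ω.
The fractional drop is R_th/(R_th + R_L); requiring this ≤ 0.0140 gives R_L ≥ R_th(1/0.0140 − 1) = 819.2 × 70.43 = 57.7 kΩ.

R_L(min) ≈ 57.7 kΩ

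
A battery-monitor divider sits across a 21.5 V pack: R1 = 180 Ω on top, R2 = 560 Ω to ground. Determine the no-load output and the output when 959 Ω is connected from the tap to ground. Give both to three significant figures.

Unloaded: 16.3 V; loaded: 14.2 V

Open-circuit: V = 21.5 × 560/(180 + 560) = 16.3 V.
With the load, R2 becomes R2‖R_L = 353.5 Ω, so V = 21.5 × 353.5/533.5 = 14.2 V.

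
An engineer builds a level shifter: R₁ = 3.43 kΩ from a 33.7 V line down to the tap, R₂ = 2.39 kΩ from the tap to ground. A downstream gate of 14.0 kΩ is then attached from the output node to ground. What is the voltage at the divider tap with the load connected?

The load sits in parallel with R₂: R₂‖R_L = (2.39 × 14.0) / (2.39 + 14.0) = 2.041 kΩ.
V_out = 33.7 × 2.041 / (3.43 + 2.041) = 33.7 × 2.041/5.471 = 12.6 V.
(Unloaded it would have been 13.8 V.)

V_out ≈ 12.6 V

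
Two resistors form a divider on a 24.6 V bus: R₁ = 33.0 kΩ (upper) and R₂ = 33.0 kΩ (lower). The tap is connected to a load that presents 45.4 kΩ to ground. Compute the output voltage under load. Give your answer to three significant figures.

The load sits in parallel with R₂: R₂‖R_L = (33.0 × 45.4) / (33.0 + 45.4) = 19.11 kΩ.
V_out = 24.6 × 19.11 / (33.0 + 19.11) = 24.6 × 19.11/52.11 = 9.02 V.
(Unloaded it would have been 12.3 V.)

V_out ≈ 9.02 V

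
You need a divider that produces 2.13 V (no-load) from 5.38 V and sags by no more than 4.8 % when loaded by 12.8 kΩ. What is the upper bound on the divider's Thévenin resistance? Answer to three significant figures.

Loading drop = R_th/(R_th + R_L) ≤ 0.0480, so R_th ≤ R_L · ε/(1−ε) = 12.8 kΩ × 0.0480/0.9520 = 645 Ω.
(Any R1, R2 with R2/(R1+R2) = 0.396 and R1‖R2 ≤ 645 Ω will meet the spec.)

R_th ≤ 645 Ω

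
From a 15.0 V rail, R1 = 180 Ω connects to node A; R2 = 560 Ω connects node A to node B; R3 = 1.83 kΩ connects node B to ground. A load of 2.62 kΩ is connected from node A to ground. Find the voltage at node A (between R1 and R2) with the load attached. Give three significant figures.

V ≈ 13.1 V

Below node A the series string R2+R3 = 2390 Ω sits in parallel with the 2620 Ω load: 1250 Ω.
V_A = 15.0 × 1250/(180 + 1250) = 13.1 V.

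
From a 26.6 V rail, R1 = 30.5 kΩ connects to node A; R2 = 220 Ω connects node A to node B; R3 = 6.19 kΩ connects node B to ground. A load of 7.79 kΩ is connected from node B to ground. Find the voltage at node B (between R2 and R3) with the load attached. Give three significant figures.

At node B, R3 is in parallel with the load: R3‖R_L = 3449 Ω.
Below node A the resistance is R2 + (R3‖R_L) = 3669 Ω, so V_A = 26.6 × 3669/34170 = 2.856 V.
Then V_B = V_A × (R3‖R_L)/(R2 + R3‖R_L) = 2.856 × 3449/3669 = 2.69 V.

V ≈ 2.69 V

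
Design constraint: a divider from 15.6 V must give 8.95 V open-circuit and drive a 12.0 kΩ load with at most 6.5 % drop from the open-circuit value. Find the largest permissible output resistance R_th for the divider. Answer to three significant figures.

R_th ≤ 834 Ω

Loading drop = R_th/(R_th + R_L) ≤ 0.0650, so R_th ≤ R_L · ε/(1−ε) = 12.0 kΩ × 0.0650/0.9350 = 834 Ω.
(Any R1, R2 with R2/(R1+R2) = 0.574 and R1‖R2 ≤ 834 Ω will meet the spec.)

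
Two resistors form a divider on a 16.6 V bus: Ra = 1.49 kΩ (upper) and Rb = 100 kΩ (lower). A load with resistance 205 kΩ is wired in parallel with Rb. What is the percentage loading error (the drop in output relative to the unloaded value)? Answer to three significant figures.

The divider's output (Thévenin) resistance is Ra‖Rb = 1.468 kΩ.
Fractional drop under load = R_th/(R_th + R_L) = 1.468 / (1.468 + 205) = 0.007111.
So the output falls by 0.711 %.

0.711 %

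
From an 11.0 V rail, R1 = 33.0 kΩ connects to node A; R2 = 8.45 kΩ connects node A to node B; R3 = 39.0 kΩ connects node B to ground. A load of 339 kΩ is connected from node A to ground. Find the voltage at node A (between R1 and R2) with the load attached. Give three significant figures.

Below node A the series string R2+R3 = 47.45 kΩ sits in parallel with the 339 kΩ load: 41.62 kΩ.
V_A = 11.0 × 41.62/(33.0 + 41.62) = 6.14 V.

V ≈ 6.14 V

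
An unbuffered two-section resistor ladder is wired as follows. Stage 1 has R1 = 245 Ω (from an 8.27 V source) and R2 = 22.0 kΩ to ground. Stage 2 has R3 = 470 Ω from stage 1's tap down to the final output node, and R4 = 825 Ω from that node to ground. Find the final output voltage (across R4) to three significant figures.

V_out ≈ 4.39 V

Stage 2 presents R3+R4 = 1295 Ω as a load on stage 1's tap.
Stage 1's lower leg becomes R2‖(R3+R4) = 1223 Ω, so V_mid = 8.27 × 1223/1468 = 6.890 V.
Stage 2 is itself unloaded: V_out = V_mid × R4/(R3+R4) = 6.890 × 825/1295 = 4.39 V.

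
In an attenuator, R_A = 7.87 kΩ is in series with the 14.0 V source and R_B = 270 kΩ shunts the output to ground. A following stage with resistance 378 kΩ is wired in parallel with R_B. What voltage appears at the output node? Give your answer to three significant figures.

V_out ≈ 13.3 V

The load sits in parallel with R_B: R_B‖R_L = (270 × 378) / (270 + 378) = 157.5 kΩ.
V_out = 14.0 × 157.5 / (7.87 + 157.5) = 14.0 × 157.5/165.4 = 13.3 V.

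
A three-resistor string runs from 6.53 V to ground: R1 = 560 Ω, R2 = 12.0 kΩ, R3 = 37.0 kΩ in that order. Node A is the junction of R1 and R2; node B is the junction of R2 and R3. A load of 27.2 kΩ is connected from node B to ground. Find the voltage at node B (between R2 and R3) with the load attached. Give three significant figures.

V ≈ 3.63 V

At node B, R3 is in parallel with the load: R3‖R_L = 15680 Ω.
Below node A the resistance is R2 + (R3‖R_L) = 27680 Ω, so V_A = 6.53 × 27680/28240 = 6.400 V.
Then V_B = V_A × (R3‖R_L)/(R2 + R3‖R_L) = 6.400 × 15680/27680 = 3.63 V.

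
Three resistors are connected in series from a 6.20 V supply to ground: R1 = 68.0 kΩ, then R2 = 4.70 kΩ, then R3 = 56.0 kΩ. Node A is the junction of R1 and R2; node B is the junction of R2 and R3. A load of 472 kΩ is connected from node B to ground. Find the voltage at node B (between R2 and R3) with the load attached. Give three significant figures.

At node B, R3 is in parallel with the load: R3‖R_L = 50.06 kΩ.
Below node A the resistance is R2 + (R3‖R_L) = 54.76 kΩ, so V_A = 6.20 × 54.76/122.8 = 2.766 V.
Then V_B = V_A × (R3‖R_L)/(R2 + R3‖R_L) = 2.766 × 50.06/54.76 = 2.53 V.

V ≈ 2.53 V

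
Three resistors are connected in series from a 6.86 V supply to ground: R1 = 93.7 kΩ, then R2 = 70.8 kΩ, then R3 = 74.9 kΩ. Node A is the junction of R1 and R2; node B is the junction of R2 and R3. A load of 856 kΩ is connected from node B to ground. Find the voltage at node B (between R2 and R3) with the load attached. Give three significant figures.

V ≈ 2.02 V

At node B, R3 is in parallel with the load: R3‖R_L = 68.87 kΩ.
Below node A the resistance is R2 + (R3‖R_L) = 139.7 kΩ, so V_A = 6.86 × 139.7/233.4 = 4.106 V.
Then V_B = V_A × (R3‖R_L)/(R2 + R3‖R_L) = 4.106 × 68.87/139.7 = 2.02 V.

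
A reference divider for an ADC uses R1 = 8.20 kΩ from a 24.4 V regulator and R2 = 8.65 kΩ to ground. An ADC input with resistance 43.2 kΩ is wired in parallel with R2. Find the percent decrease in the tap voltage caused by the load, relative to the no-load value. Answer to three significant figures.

Unloaded V = 24.4 × 8.65/16.85 = 12.526 V.
Loaded: R2‖R_L = 7.207 kΩ, giving V = 24.4 × 7.207/15.41 = 11.414 V.
Drop = (12.526 − 11.414) / 12.526 = 8.88 %.

8.88 %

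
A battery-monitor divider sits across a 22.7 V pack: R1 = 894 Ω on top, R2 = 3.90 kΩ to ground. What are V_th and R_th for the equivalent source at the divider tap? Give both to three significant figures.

V_th is the open-circuit tap voltage: 22.7 × 3900/(894 + 3900) = 18.5 V.
With the supply zeroed, R1 and R2 appear in parallel from the tap: R_th = R1‖R2 = (894 × 3900)/4794 = 727 Ω.

V_th = 18.5 V, R_th = 727 Ω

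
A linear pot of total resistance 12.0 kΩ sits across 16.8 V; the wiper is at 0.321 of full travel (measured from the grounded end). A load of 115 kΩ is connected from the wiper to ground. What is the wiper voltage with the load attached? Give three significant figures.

The wiper splits the pot into (1−α)R = 8.148 kΩ above and αR = 3.852 kΩ below.
Lower section ‖ load = 3.727 kΩ.
V_wiper = 16.8 × 3.727/(8.148 + 3.727) = 5.27 V.

V ≈ 5.27 V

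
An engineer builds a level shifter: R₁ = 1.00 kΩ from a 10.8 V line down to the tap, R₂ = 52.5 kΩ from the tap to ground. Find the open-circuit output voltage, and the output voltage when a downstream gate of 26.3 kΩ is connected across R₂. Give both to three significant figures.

Unloaded: 10.6 V; loaded: 10.2 V

Open-circuit: V = 10.8 × 52.5/(1.00 + 52.5) = 10.6 V.
With the load, R₂ becomes R₂‖R_L = 17.52 kΩ, so V = 10.8 × 17.52/18.52 = 10.2 V.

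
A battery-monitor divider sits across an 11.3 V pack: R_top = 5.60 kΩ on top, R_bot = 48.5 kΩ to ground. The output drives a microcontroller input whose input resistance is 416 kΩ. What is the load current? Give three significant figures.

R_bot‖R_L = 43.44 kΩ; V_out = 11.3 × 43.44/49.04 = 10.01 V.
I_L = V_out / R_L = 10.01 / 416 kΩ = 0.0241 mA.

I_L ≈ 0.0241 mA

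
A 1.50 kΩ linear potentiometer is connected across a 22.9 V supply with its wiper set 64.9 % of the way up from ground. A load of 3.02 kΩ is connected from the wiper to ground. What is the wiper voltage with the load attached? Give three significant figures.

V ≈ 13.4 V

The wiper splits the pot into (1−α)R = 526.5 Ω above and αR = 973.5 Ω below.
Lower section ‖ load = 736.2 Ω.
V_wiper = 22.9 × 736.2/(526.5 + 736.2) = 13.4 V.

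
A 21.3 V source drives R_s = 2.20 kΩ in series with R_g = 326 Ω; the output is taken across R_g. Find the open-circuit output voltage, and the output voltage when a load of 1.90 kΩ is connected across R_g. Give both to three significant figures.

Open-circuit: V = 21.3 × 326/(2200 + 326) = 2.75 V.
With the load, R_g becomes R_g‖R_L = 278.3 Ω, so V = 21.3 × 278.3/2478 = 2.39 V.

Unloaded: 2.75 V; loaded: 2.39 V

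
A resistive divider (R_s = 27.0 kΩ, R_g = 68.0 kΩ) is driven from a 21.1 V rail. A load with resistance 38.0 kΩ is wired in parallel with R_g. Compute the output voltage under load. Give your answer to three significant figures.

V_out ≈ 10.0 V

The load sits in parallel with R_g: R_g‖R_L = (68.0 × 38.0) / (68.0 + 38.0) = 24.38 kΩ.
V_out = 21.1 × 24.38 / (27.0 + 24.38) = 21.1 × 24.38/51.38 = 10.0 V.
(Unloaded it would have been 15.1 V.)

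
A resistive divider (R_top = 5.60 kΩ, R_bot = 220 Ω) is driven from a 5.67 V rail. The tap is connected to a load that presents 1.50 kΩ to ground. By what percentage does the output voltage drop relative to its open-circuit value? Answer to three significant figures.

12.4 %

The divider's output (Thévenin) resistance is R_top‖R_bot = 211.7 Ω.
Fractional drop under load = R_th/(R_th + R_L) = 211.7 / (211.7 + 1500) = 0.1237.
So the output falls by 12.4 %.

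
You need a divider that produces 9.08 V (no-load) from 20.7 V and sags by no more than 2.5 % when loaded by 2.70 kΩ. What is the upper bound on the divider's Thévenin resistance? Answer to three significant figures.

R_th ≤ 69.2 Ω

Loading drop = R_th/(R_th + R_L) ≤ 0.0250, so R_th ≤ R_L · ε/(1−ε) = 2.70 kΩ × 0.0250/0.9750 = 69.2 Ω.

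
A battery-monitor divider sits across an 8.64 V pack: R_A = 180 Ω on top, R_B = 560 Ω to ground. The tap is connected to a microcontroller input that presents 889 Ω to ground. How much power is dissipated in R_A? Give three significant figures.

P ≈ 49.0 mW

Total resistance from the source is R_A + (R_B‖R_L) = 523.6 Ω, so I = 8.64/523.6 Ω = 16.50 mA.
P = I²·R_A = (16.50 mA)² × 180 Ω = 49.0 mW.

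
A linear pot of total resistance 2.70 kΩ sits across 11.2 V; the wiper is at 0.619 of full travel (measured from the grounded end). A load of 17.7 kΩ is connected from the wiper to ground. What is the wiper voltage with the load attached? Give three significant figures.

V ≈ 6.69 V

The wiper splits the pot into (1−α)R = 1.029 kΩ above and αR = 1.671 kΩ below.
Lower section ‖ load = 1.527 kΩ.
V_wiper = 11.2 × 1.527/(1.029 + 1.527) = 6.69 V.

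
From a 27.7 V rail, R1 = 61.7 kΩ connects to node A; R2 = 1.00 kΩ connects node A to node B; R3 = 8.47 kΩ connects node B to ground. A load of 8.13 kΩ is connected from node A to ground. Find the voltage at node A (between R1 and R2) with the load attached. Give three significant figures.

Below node A the series string R2+R3 = 9.470 kΩ sits in parallel with the 8.13 kΩ load: 4.374 kΩ.
V_A = 27.7 × 4.374/(61.7 + 4.374) = 1.83 V.

V ≈ 1.83 V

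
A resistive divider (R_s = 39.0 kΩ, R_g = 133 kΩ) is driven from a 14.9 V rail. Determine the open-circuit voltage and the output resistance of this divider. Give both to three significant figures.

V_th is the open-circuit tap voltage: 14.9 × 133/(39.0 + 133) = 11.5 V.
With the supply zeroed, R_s and R_g appear in parallel from the tap: R_th = R_s‖R_g = (39.0 × 133)/172.0 = 30.2 kΩ.

V_th = 11.5 V, R_th = 30.2 kΩ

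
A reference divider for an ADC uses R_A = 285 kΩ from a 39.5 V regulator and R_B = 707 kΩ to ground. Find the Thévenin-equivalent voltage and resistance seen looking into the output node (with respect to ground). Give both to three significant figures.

V_th is the open-circuit tap voltage: 39.5 × 707/(285 + 707) = 28.2 V.
With the supply zeroed, R_A and R_B appear in parallel from the tap: R_th = R_A‖R_B = (285 × 707)/992.0 = 203 kΩ.

V_th = 28.2 V, R_th = 203 kΩ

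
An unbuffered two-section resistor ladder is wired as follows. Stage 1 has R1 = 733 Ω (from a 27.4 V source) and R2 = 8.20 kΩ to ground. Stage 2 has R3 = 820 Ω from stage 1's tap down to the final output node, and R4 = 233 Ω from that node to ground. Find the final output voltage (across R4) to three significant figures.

V_out ≈ 3.40 V

Stage 2 presents R3+R4 = 1053 Ω as a load on stage 1's tap.
Stage 1's lower leg becomes R2‖(R3+R4) = 933.2 Ω, so V_mid = 27.4 × 933.2/1666 = 15.35 V.
Stage 2 is itself unloaded: V_out = V_mid × R4/(R3+R4) = 15.35 × 233/1053 = 3.40 V.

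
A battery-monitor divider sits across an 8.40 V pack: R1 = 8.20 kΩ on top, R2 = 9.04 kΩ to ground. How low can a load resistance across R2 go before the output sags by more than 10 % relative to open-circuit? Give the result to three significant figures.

R_L(min) ≈ 38.7 kΩ

Output resistance R_th = R1‖R2 = (8.20 × 9.04)/17.24 = 4.300 kΩ.
The fractional drop is R_th/(R_th + R_L); requiring this ≤ 0.100 gives R_L ≥ R_th(1/0.100 − 1) = 4.300 × 9.000 = 38.7 kΩ.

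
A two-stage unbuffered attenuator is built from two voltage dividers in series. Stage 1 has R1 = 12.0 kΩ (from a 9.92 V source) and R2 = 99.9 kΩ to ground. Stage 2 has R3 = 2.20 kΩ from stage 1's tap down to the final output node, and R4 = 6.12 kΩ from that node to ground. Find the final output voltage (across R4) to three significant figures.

V_out ≈ 2.85 V

Stage 2 presents R3+R4 = 8.320 kΩ as a load on stage 1's tap.
Stage 1's lower leg becomes R2‖(R3+R4) = 7.680 kΩ, so V_mid = 9.92 × 7.680/19.68 = 3.871 V.
Stage 2 is itself unloaded: V_out = V_mid × R4/(R3+R4) = 3.871 × 6.12/8.320 = 2.85 V.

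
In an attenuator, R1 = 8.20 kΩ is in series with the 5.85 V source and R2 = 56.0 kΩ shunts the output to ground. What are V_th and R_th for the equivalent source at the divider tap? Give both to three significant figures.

V_th = 5.10 V, R_th = 7.15 kΩ

V_th is the open-circuit tap voltage: 5.85 × 56.0/(8.20 + 56.0) = 5.10 V.
With the supply zeroed, R1 and R2 appear in parallel from the tap: R_th = R1‖R2 = (8.20 × 56.0)/64.20 = 7.15 kΩ.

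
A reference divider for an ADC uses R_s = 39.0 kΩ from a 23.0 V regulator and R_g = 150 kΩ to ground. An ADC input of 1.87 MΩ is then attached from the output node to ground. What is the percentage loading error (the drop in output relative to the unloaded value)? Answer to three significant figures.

1.63 %

The divider's output (Thévenin) resistance is R_s‖R_g = 30.95 kΩ.
Fractional drop under load = R_th/(R_th + R_L) = 30.95 / (30.95 + 1870) = 0.01628.
So the output falls by 1.63 %.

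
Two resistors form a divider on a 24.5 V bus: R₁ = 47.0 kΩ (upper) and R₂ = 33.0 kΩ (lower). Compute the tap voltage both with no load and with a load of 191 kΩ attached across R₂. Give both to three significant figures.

Unloaded: 10.1 V; loaded: 9.17 V

Open-circuit: V = 24.5 × 33.0/(47.0 + 33.0) = 10.1 V.
With the load, R₂ becomes R₂‖R_L = 28.14 kΩ, so V = 24.5 × 28.14/75.14 = 9.17 V.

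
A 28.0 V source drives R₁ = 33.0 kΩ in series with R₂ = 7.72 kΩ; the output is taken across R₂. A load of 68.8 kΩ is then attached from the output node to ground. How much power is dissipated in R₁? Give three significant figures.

P ≈ 16.2 mW

Total resistance from the source is R₁ + (R₂‖R_L) = 39.94 kΩ, so I = 28.0/39.94 kΩ = 0.7010 mA.
P = I²·R₁ = (0.7010 mA)² × 33.0 kΩ = 16.2 mW.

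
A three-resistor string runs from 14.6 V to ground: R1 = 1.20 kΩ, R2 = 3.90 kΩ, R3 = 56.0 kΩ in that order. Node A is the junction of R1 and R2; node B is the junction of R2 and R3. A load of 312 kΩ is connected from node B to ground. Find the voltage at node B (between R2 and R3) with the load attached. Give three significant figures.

At node B, R3 is in parallel with the load: R3‖R_L = 47.48 kΩ.
Below node A the resistance is R2 + (R3‖R_L) = 51.38 kΩ, so V_A = 14.6 × 51.38/52.58 = 14.27 V.
Then V_B = V_A × (R3‖R_L)/(R2 + R3‖R_L) = 14.27 × 47.48/51.38 = 13.2 V.

V ≈ 13.2 V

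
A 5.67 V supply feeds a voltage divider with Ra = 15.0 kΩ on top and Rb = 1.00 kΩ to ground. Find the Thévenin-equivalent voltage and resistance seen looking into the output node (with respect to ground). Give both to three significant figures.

V_th = 0.354 V, R_th = 938 Ω

V_th is the open-circuit tap voltage: 5.67 × 1.00/(15.0 + 1.00) = 0.354 V.
With the supply zeroed, Ra and Rb appear in parallel from the tap: R_th = Ra‖Rb = (15.0 × 1.00)/16.00 = 938 Ω.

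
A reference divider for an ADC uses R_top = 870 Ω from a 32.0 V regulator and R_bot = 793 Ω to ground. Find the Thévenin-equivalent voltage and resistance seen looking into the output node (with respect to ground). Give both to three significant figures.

V_th = 15.3 V, R_th = 415 Ω

V_th is the open-circuit tap voltage: 32.0 × 793/(870 + 793) = 15.3 V.
With the supply zeroed, R_top and R_bot appear in parallel from the tap: R_th = R_top‖R_bot = (870 × 793)/1663 = 415 Ω.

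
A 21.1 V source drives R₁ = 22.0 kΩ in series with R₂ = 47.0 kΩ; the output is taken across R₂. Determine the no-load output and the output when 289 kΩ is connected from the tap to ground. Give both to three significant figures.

Open-circuit: V = 21.1 × 47.0/(22.0 + 47.0) = 14.4 V.
With the load, R₂ becomes R₂‖R_L = 40.43 kΩ, so V = 21.1 × 40.43/62.43 = 13.7 V.

Unloaded: 14.4 V; loaded: 13.7 V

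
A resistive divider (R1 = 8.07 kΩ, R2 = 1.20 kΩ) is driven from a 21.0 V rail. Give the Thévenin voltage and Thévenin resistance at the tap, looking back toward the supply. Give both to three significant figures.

V_th = 2.72 V, R_th = 1.04 kΩ

V_th is the open-circuit tap voltage: 21.0 × 1.20/(8.07 + 1.20) = 2.72 V.
With the supply zeroed, R1 and R2 appear in parallel from the tap: R_th = R1‖R2 = (8.07 × 1.20)/9.270 = 1.04 kΩ.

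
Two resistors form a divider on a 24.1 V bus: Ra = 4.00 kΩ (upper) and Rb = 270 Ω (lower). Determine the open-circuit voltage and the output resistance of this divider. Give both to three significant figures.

V_th = 1.52 V, R_th = 253 Ω

V_th is the open-circuit tap voltage: 24.1 × 270/(4000 + 270) = 1.52 V.
With the supply zeroed, Ra and Rb appear in parallel from the tap: R_th = Ra‖Rb = (4000 × 270)/4270 = 253 Ω.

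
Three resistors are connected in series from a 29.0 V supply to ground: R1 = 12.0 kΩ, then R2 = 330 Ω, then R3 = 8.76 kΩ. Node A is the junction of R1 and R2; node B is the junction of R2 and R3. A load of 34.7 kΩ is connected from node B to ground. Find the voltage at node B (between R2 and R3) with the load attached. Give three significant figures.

V ≈ 10.5 V

At node B, R3 is in parallel with the load: R3‖R_L = 6994 Ω.
Below node A the resistance is R2 + (R3‖R_L) = 7324 Ω, so V_A = 29.0 × 7324/19320 = 10.99 V.
Then V_B = V_A × (R3‖R_L)/(R2 + R3‖R_L) = 10.99 × 6994/7324 = 10.5 V.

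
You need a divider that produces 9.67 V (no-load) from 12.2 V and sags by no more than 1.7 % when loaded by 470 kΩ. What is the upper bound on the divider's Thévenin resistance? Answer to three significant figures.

Loading drop = R_th/(R_th + R_L) ≤ 0.0170, so R_th ≤ R_L · ε/(1−ε) = 470 kΩ × 0.0170/0.9830 = 8.13 kΩ.

R_th ≤ 8.13 kΩ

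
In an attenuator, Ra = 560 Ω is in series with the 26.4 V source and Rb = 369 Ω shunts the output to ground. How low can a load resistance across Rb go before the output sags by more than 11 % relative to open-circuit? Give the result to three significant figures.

R_L(min) ≈ 1.80 kΩ

Output resistance R_th = Ra‖Rb = (560 × 369)/929.0 = 222.4 Ω.
The fractional drop is R_th/(R_th + R_L); requiring this ≤ 0.110 gives R_L ≥ R_th(1/0.110 − 1) = 222.4 × 8.091 = 1.80 kΩ.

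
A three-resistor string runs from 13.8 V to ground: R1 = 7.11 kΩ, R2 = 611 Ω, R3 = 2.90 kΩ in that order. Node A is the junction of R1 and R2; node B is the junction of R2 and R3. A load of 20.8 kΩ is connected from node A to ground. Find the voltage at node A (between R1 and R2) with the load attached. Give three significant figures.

V ≈ 4.10 V

Below node A the series string R2+R3 = 3511 Ω sits in parallel with the 20800 Ω load: 3004 Ω.
V_A = 13.8 × 3004/(7110 + 3004) = 4.10 V.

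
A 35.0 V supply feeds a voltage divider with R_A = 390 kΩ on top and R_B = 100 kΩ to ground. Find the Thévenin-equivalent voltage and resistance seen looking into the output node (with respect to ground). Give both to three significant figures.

V_th is the open-circuit tap voltage: 35.0 × 100/(390 + 100) = 7.14 V.
With the supply zeroed, R_A and R_B appear in parallel from the tap: R_th = R_A‖R_B = (390 × 100)/490.0 = 79.6 kΩ.

V_th = 7.14 V, R_th = 79.6 kΩ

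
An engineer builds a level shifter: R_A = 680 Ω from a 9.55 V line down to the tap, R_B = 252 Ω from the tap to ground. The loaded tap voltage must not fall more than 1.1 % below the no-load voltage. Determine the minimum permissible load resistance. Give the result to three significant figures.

Output resistance R_th = R_A‖R_B = (680 × 252)/932.0 = 183.9 Ω.
The fractional drop is R_th/(R_th + R_L); requiring this ≤ 0.0110 gives R_L ≥ R_th(1/0.0110 − 1) = 183.9 × 89.91 = 16.5 kΩ.

R_L(min) ≈ 16.5 kΩ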